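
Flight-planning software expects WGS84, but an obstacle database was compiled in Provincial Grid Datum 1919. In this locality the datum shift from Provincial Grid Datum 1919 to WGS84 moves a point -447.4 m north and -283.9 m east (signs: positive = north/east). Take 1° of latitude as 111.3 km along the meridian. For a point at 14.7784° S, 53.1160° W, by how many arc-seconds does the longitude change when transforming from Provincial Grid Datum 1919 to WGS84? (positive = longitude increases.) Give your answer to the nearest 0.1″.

Δλ = -9.5″

At latitude -14.7784°, cos φ = 0.966920.
1° of longitude at this latitude = 111.3 × cos φ = 107.62 km, so Δλ = -283.9 / 107618.2 = -0.0026380° = -9.497″.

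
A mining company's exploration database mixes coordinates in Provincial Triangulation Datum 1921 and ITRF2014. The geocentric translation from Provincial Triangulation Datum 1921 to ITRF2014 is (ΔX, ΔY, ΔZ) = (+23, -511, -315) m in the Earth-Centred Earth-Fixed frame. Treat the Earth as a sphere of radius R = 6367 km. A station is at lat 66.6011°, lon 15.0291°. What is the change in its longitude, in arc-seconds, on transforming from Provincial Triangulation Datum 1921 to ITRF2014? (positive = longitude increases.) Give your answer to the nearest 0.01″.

sin φ = 0.917762, cos φ = 0.397130, sin λ = 0.259310, cos λ = 0.965794.
East component: ΔE = −sin λ·ΔX + cos λ·ΔY = −(0.259310)(23) + (0.965794)(-511) = -499.48 m.
1° of latitude spans πR/180 = 111125 m; at latitude φ, 1° of longitude spans that × cos φ = 44131.1 m, so Δλ = -499.48 / 44131.1 × 3600 = -40.746″.

Δλ = -40.75″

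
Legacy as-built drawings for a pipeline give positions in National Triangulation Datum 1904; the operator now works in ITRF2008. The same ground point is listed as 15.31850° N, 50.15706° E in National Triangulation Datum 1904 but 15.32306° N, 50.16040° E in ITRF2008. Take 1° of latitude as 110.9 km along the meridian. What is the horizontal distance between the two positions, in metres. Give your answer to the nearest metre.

619 m

Δφ = 15.32306° − 15.31850° = +0.00456°; Δλ = 50.16040° − 50.15706° = +0.00334°.
ΔN = Δφ × 110900 = 505.7 m; ΔE = Δλ × 110900 × cos(15.31850°) = +0.00334 × 110900 × 0.964472 = 357.2 m.
Distance = √(ΔE² + ΔN²) = √(357.2² + 505.7²) = 619.2 m.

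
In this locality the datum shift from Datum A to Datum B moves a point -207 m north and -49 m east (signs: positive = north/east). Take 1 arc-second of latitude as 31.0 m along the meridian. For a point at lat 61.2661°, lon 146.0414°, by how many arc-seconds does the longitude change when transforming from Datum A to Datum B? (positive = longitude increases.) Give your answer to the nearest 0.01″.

At latitude 61.2661°, cos φ = 0.480742.
1″ of longitude at this latitude = 31.00 × cos φ = 14.9030 m, so Δλ = -49.0 / 14.9030 = -3.288″.

Δλ = -3.29″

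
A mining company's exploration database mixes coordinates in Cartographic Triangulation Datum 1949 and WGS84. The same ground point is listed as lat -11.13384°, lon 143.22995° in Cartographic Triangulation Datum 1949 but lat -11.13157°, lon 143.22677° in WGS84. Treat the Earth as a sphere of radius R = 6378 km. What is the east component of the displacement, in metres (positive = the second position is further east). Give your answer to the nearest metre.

ΔE = -347 m

Δφ = -11.13157° − -11.13384° = +0.00227°; Δλ = 143.22677° − 143.22995° = -0.00318°.
1° along a meridian = πR/180 = 111317 m.
ΔN = Δφ × 111317 = 252.7 m; ΔE = Δλ × 111317 × cos(-11.13384°) = -0.00318 × 111317 × 0.981179 = -347.3 m.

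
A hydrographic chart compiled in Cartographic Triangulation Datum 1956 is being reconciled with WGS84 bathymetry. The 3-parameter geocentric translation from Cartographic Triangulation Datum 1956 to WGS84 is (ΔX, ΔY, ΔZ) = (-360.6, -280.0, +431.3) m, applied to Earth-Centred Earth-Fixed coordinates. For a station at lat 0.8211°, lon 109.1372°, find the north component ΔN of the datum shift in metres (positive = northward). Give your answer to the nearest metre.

ΔN = 433 m

The local north axis is (−sin φ cos λ, −sin φ sin λ, cos φ), giving ΔN = -1.694 + 3.791 + 431.256 = 433.35 m.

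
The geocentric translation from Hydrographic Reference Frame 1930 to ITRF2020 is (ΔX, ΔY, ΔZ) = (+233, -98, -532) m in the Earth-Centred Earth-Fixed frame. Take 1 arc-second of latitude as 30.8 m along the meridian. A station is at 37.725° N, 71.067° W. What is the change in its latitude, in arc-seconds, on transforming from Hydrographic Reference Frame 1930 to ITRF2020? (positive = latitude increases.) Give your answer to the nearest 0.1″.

Δφ = -17.0″

sin φ = 0.611872, cos φ = 0.790957, sin λ = -0.945899, cos λ = 0.324462.
North component: ΔN = −sin φ cos λ·ΔX − sin φ sin λ·ΔY + cos φ·ΔZ = −(0.611872)(0.324462)(233) − (0.611872)(-0.945899)(-98) + (0.790957)(-532) = -523.77 m.
1° of latitude spans 3600 × 30.80 = 110880 m, so Δφ = -523.77 / 110880 × 3600 = -17.005″.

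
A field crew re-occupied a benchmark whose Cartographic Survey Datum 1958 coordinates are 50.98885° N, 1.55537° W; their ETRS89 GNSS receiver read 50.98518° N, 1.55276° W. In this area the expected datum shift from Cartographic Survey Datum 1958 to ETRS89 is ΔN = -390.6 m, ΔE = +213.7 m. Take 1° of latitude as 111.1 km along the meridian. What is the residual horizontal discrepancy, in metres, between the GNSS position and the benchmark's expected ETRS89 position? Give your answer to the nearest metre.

36 m

Observed coordinate differences: Δφ = -0.00367°, Δλ = +0.00261°.
Converting to metres (1° lat = 111100 m, cos φ = 0.629472): observed ΔN = -407.7 m, observed ΔE = 182.5 m.
Subtracting the expected shift leaves a residual of -407.7 − (-390.6) = -17.1 m north and 182.5 − (213.7) = -31.2 m east.
Residual distance = √((-17.1)² + (-31.2)²) = 35.6 m.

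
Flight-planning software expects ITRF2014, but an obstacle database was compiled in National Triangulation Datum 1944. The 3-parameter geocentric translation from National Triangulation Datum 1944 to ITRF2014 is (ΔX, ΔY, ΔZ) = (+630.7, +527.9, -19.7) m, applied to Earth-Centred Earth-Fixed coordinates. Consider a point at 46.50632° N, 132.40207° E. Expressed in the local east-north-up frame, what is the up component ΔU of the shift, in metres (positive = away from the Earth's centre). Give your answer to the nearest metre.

At φ = 46.50632°, λ = 132.40207°: sin φ = 0.725450, cos φ = 0.688275, sin λ = 0.738431, cos λ = -0.674329.
ΔU = cos φ cos λ·ΔX + cos φ sin λ·ΔY + sin φ·ΔZ = (0.688275)(-0.674329)(630.7) + (0.688275)(0.738431)(527.9) + (0.725450)(-19.7) = -38.71 m.

ΔU = -39 m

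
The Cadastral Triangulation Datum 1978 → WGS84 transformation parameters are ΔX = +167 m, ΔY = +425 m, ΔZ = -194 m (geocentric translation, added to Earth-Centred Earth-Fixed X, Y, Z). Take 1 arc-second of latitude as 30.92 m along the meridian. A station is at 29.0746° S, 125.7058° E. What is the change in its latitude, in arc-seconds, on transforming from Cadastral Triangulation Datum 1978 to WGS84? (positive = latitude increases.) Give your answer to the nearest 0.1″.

Δφ = -1.6″

sin φ = -0.485948, cos φ = 0.873988, sin λ = 0.812024, cos λ = -0.583623.
North component: ΔN = −sin φ cos λ·ΔX − sin φ sin λ·ΔY + cos φ·ΔZ = −(-0.485948)(-0.583623)(167) − (-0.485948)(0.812024)(425) + (0.873988)(-194) = -49.21 m.
1° of latitude spans 3600 × 30.92 = 111312 m, so Δφ = -49.21 / 111312 × 3600 = -1.592″.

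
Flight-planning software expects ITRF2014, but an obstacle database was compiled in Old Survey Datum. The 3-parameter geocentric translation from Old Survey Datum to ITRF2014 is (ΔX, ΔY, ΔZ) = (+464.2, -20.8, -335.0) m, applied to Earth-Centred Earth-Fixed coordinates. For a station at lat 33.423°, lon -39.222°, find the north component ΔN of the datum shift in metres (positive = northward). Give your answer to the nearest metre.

ΔN = -485 m

At φ = 33.423°, λ = -39.222°: sin φ = 0.550816, cos φ = 0.834627, sin λ = -0.632327, cos λ = 0.774702.
ΔN = −sin φ cos λ·ΔX − sin φ sin λ·ΔY + cos φ·ΔZ = −(0.550816)(0.774702)(464.2) − (0.550816)(-0.632327)(-20.8) + (0.834627)(-335.0) = -484.93 m.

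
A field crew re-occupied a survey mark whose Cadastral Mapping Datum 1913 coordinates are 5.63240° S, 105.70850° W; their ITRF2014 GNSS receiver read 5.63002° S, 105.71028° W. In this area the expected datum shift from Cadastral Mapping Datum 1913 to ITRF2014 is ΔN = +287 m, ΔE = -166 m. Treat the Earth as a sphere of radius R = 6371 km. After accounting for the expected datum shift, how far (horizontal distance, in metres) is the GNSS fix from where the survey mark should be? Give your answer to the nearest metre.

Observed coordinate differences: Δφ = +0.00238°, Δλ = -0.00178°.
Converting to metres (1° lat = 111195 m, cos φ = 0.995172): observed ΔN = 264.6 m, observed ΔE = -197.0 m.
Subtracting the expected shift leaves a residual of 264.6 − (287) = -22.4 m north and -197.0 − (-166) = -31.0 m east.
Residual distance = √((-22.4)² + (-31.0)²) = 38.2 m.

38 m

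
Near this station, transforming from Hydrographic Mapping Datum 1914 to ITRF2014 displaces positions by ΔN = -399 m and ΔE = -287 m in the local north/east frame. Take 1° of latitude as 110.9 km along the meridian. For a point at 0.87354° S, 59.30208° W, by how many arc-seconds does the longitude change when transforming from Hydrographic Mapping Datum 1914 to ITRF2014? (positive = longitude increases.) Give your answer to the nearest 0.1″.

At latitude -0.87354°, cos φ = 0.999884.
1° of longitude at this latitude = 110.9 × cos φ = 110.89 km, so Δλ = -287.0 / 110887.1 = -0.0025882° = -9.318″.

Δλ = -9.3″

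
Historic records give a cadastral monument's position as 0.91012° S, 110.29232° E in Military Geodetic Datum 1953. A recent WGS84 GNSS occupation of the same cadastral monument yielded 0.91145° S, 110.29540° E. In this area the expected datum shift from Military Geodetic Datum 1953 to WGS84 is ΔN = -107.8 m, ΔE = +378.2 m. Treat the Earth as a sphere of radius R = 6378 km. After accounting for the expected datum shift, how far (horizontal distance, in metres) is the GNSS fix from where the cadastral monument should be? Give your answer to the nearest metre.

Observed coordinate differences: Δφ = -0.00133°, Δλ = +0.00308°.
Converting to metres (1° lat = 111317 m, cos φ = 0.999874): observed ΔN = -148.1 m, observed ΔE = 342.8 m.
Subtracting the expected shift leaves a residual of -148.1 − (-107.8) = -40.3 m north and 342.8 − (378.2) = -35.4 m east.
Residual distance = √((-40.3)² + (-35.4)²) = 53.6 m.

54 m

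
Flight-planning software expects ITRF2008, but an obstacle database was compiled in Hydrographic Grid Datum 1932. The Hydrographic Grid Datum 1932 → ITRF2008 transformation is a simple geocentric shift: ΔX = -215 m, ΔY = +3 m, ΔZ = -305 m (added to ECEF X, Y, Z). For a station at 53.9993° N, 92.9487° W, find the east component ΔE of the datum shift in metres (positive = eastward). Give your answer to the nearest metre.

At φ = 53.9993°, λ = -92.9487°: sin φ = 0.809010, cos φ = 0.587795, sin λ = -0.998676, cos λ = -0.051442.
ΔE = −sin λ·ΔX + cos λ·ΔY = −(-0.998676)·(-215) + (-0.051442)·(3) = -214.87 m.

ΔE = -215 m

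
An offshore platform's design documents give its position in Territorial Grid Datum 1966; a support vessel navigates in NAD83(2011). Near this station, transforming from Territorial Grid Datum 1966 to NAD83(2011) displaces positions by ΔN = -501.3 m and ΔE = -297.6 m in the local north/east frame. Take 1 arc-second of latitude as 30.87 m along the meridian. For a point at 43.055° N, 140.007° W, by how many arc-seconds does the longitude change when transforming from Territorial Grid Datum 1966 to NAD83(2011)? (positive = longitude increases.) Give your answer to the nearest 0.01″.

Δλ = -13.19″

At latitude 43.055°, cos φ = 0.730699.
1″ of longitude at this latitude = 30.87 × cos φ = 22.5567 m, so Δλ = -297.6 / 22.5567 = -13.193″.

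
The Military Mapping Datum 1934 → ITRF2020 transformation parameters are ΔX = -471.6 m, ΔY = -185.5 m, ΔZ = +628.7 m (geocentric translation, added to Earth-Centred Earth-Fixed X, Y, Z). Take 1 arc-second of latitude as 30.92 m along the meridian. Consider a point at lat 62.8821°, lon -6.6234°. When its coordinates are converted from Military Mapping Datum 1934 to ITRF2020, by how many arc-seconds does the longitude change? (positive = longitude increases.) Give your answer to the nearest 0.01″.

Δλ = -16.93″

sin φ = 0.890070, cos φ = 0.455823, sin λ = -0.115343, cos λ = 0.993326.
East component: ΔE = −sin λ·ΔX + cos λ·ΔY = −(-0.115343)(-471.6) + (0.993326)(-185.5) = -238.66 m.
1° of latitude spans 3600 × 30.92 = 111312 m; at latitude φ, 1° of longitude spans that × cos φ = 50738.6 m, so Δλ = -238.66 / 50738.6 × 3600 = -16.933″.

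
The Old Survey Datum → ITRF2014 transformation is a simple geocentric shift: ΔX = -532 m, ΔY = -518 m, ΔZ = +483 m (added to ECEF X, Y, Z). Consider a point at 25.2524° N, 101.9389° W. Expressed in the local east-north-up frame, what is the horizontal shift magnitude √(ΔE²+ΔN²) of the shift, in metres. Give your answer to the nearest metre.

448 m

The local east axis at (φ, λ) is (−sin λ, cos λ, 0), so ΔE = −sin(-101.9389°)·(-532) + cos(-101.9389°)·(-518) = -413.33 m.
The local north axis is (−sin φ cos λ, −sin φ sin λ, cos φ), giving ΔN = -46.950 − 216.202 + 436.843 = 173.69 m.
Horizontal magnitude = √(ΔE² + ΔN²) = √((-413.33)² + 173.69²) = 448.35 m.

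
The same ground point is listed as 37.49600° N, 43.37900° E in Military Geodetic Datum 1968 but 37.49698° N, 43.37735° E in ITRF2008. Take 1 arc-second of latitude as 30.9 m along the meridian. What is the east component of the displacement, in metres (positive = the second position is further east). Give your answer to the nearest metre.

Δφ = 37.49698° − 37.49600° = +0.00098°; Δλ = 43.37735° − 43.37900° = -0.00165°.
1° of latitude = 3600 × 30.90 = 111240 m.
ΔN = Δφ × 111240 = 109.0 m; ΔE = Δλ × 111240 × cos(37.49600°) = -0.00165 × 111240 × 0.793396 = -145.6 m.

ΔE = -146 m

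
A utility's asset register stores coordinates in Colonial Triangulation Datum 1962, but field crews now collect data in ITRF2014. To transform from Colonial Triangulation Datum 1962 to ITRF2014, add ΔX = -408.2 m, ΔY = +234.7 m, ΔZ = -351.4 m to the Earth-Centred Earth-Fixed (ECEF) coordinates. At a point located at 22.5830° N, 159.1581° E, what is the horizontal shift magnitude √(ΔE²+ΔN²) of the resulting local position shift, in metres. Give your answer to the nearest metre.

508 m

The local east axis at (φ, λ) is (−sin λ, cos λ, 0), so ΔE = −sin(159.1581°)·(-408.2) + cos(159.1581°)·234.7 = -74.11 m.
The local north axis is (−sin φ cos λ, −sin φ sin λ, cos φ), giving ΔN = -146.500 − 32.067 − 324.456 = -503.02 m.
Horizontal magnitude = √(ΔE² + ΔN²) = √((-74.11)² + (-503.02)²) = 508.45 m.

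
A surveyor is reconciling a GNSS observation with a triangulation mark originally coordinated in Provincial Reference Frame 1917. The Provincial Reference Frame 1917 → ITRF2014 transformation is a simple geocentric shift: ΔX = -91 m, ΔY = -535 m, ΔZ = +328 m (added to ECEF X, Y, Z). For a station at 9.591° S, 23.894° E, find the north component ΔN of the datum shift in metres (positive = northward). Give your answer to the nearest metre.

ΔN = 273 m

The local north axis is (−sin φ cos λ, −sin φ sin λ, cos φ), giving ΔN = -13.862 − 36.105 + 323.415 = 273.45 m.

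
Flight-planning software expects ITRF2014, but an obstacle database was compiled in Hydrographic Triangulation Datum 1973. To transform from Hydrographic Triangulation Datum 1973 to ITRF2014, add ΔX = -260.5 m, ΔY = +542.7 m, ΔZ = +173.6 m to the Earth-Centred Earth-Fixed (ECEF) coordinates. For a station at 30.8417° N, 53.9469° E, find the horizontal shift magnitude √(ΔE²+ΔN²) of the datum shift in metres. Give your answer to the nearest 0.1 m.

At φ = 30.8417°, λ = 53.9469°: sin φ = 0.512668, cos φ = 0.858587, sin λ = 0.808472, cos λ = 0.588535.
ΔE = −sin λ·ΔX + cos λ·ΔY = −(0.808472)·(-260.5) + (0.588535)·(542.7) = 530.00 m.
ΔN = −sin φ cos λ·ΔX − sin φ sin λ·ΔY + cos φ·ΔZ = −(0.512668)(0.588535)(-260.5) − (0.512668)(0.808472)(542.7) + (0.858587)(173.6) = 2.71 m.
Horizontal magnitude = √(ΔE² + ΔN²) = √(530.00² + 2.71²) = 530.01 m.

530.0 m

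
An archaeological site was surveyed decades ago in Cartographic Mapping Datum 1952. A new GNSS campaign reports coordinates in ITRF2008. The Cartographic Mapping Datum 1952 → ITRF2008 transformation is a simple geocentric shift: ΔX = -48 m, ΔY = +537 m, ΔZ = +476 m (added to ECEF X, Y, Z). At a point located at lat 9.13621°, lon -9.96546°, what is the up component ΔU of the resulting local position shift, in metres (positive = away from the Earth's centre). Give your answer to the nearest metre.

The local up (radial) axis is (cos φ cos λ, cos φ sin λ, sin φ), giving ΔU = -46.676 − 91.751 + 75.580 = -62.85 m.

ΔU = -63 m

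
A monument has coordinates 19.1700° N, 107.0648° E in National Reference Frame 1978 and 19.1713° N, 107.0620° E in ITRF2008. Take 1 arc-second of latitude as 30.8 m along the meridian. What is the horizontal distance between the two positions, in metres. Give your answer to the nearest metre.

327 m

Δφ = 19.1713° − 19.1700° = +0.0013°; Δλ = 107.0620° − 107.0648° = -0.0028°.
1° of latitude = 3600 × 30.80 = 110880 m.
ΔN = Δφ × 110880 = 144.1 m; ΔE = Δλ × 110880 × cos(19.1700°) = -0.0028 × 110880 × 0.944548 = -293.2 m.
Distance = √(ΔE² + ΔN²) = √((-293.2)² + 144.1²) = 326.8 m.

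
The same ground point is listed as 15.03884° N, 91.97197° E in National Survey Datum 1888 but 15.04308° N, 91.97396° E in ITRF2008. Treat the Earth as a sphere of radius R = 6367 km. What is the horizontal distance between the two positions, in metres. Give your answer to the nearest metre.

517 m

Δφ = 15.04308° − 15.03884° = +0.00424°; Δλ = 91.97396° − 91.97197° = +0.00199°.
1° along a meridian = πR/180 = 111125 m.
ΔN = Δφ × 111125 = 471.2 m; ΔE = Δλ × 111125 × cos(15.03884°) = +0.00199 × 111125 × 0.965750 = 213.6 m.
Distance = √(ΔE² + ΔN²) = √(213.6² + 471.2²) = 517.3 m.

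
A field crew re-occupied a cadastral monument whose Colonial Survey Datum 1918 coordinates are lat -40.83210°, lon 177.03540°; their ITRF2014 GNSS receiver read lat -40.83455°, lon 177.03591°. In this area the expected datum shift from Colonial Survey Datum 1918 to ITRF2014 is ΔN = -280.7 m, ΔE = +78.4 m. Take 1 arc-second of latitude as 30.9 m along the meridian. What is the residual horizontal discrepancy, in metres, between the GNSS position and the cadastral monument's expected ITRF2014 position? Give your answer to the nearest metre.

Observed coordinate differences: Δφ = -0.00245°, Δλ = +0.00051°.
Converting to metres (1° lat = 111240 m, cos φ = 0.756629): observed ΔN = -272.5 m, observed ΔE = 42.9 m.
Subtracting the expected shift leaves a residual of -272.5 − (-280.7) = 8.2 m north and 42.9 − (78.4) = -35.5 m east.
Residual distance = √(8.2² + (-35.5)²) = 36.4 m.

36 m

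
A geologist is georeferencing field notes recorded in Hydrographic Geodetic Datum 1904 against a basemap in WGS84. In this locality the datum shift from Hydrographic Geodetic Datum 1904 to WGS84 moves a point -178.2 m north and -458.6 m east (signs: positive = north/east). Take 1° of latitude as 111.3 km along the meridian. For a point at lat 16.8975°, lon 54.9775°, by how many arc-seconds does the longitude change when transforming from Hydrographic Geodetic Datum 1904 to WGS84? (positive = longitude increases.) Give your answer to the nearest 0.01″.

At latitude 16.8975°, cos φ = 0.956826.
1° of longitude at this latitude = 111.3 × cos φ = 106.49 km, so Δλ = -458.6 / 106494.8 = -0.0043063° = -15.503″.

Δλ = -15.50″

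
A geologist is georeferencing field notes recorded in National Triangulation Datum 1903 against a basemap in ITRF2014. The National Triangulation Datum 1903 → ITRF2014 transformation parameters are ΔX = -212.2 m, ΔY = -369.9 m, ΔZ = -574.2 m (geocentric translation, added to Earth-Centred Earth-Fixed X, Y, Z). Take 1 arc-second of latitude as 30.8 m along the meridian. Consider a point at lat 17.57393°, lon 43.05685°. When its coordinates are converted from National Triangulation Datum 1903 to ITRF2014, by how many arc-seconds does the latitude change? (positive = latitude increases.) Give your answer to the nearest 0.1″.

Δφ = -13.8″

sin φ = 0.301936, cos φ = 0.953328, sin λ = 0.682724, cos λ = 0.730677.
North component: ΔN = −sin φ cos λ·ΔX − sin φ sin λ·ΔY + cos φ·ΔZ = −(0.301936)(0.730677)(-212.2) − (0.301936)(0.682724)(-369.9) + (0.953328)(-574.2) = -424.34 m.
1° of latitude spans 3600 × 30.80 = 110880 m, so Δφ = -424.34 / 110880 × 3600 = -13.777″.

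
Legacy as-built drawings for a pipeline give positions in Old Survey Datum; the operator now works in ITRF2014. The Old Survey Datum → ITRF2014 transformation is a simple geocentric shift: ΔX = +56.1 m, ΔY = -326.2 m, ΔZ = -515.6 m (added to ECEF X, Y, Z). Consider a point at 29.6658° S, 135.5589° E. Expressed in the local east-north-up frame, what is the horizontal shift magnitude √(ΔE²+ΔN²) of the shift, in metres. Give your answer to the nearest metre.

612 m

At φ = -29.6658°, λ = 135.5589°: sin φ = -0.494940, cos φ = 0.868927, sin λ = 0.700176, cos λ = -0.713971.
ΔE = −sin λ·ΔX + cos λ·ΔY = −(0.700176)·(56.1) + (-0.713971)·(-326.2) = 193.62 m.
ΔN = −sin φ cos λ·ΔX − sin φ sin λ·ΔY + cos φ·ΔZ = −(-0.494940)(-0.713971)(56.1) − (-0.494940)(0.700176)(-326.2) + (0.868927)(-515.6) = -580.89 m.
Horizontal magnitude = √(ΔE² + ΔN²) = √(193.62² + (-580.89)²) = 612.30 m.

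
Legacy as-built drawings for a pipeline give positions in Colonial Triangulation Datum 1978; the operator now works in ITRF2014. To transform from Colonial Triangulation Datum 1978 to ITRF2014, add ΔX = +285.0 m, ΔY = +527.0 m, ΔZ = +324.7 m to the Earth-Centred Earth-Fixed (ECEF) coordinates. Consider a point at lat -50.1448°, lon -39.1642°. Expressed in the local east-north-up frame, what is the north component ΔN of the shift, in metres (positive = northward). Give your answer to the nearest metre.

The local north axis is (−sin φ cos λ, −sin φ sin λ, cos φ), giving ΔN = 169.633 − 255.498 + 208.084 = 122.22 m.

ΔN = 122 m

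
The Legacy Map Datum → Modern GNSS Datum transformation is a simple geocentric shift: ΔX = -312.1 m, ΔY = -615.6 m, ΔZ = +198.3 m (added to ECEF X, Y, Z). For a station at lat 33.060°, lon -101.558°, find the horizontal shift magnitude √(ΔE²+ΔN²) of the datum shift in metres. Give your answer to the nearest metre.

268 m

At φ = 33.060°, λ = -101.558°: sin φ = 0.545517, cos φ = 0.838100, sin λ = -0.979722, cos λ = -0.200360.
ΔE = −sin λ·ΔX + cos λ·ΔY = −(-0.979722)·(-312.1) + (-0.200360)·(-615.6) = -182.43 m.
ΔN = −sin φ cos λ·ΔX − sin φ sin λ·ΔY + cos φ·ΔZ = −(0.545517)(-0.200360)(-312.1) − (0.545517)(-0.979722)(-615.6) + (0.838100)(198.3) = -196.93 m.
Horizontal magnitude = √(ΔE² + ΔN²) = √((-182.43)² + (-196.93)²) = 268.44 m.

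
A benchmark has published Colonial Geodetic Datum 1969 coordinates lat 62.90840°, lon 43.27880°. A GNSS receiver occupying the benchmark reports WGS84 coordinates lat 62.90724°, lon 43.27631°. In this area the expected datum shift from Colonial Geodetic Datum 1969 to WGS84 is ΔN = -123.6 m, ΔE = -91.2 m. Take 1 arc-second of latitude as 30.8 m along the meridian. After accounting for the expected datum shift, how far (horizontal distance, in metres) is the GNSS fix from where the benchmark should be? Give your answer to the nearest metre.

35 m

Observed coordinate differences: Δφ = -0.00116°, Δλ = -0.00249°.
Converting to metres (1° lat = 110880 m, cos φ = 0.455414): observed ΔN = -128.6 m, observed ΔE = -125.7 m.
Subtracting the expected shift leaves a residual of -128.6 − (-123.6) = -5.0 m north and -125.7 − (-91.2) = -34.5 m east.
Residual distance = √((-5.0)² + (-34.5)²) = 34.9 m.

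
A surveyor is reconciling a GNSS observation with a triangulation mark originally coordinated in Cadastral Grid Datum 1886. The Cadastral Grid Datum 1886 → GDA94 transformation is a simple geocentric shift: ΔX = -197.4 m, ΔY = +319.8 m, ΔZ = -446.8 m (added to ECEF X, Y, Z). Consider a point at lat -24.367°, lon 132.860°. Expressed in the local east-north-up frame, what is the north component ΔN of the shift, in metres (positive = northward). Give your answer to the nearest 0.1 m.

ΔN = -254.9 m

At φ = -24.367°, λ = 132.860°: sin φ = -0.412580, cos φ = 0.910921, sin λ = 0.733018, cos λ = -0.680209.
ΔN = −sin φ cos λ·ΔX − sin φ sin λ·ΔY + cos φ·ΔZ = −(-0.412580)(-0.680209)(-197.4) − (-0.412580)(0.733018)(319.8) + (0.910921)(-446.8) = -254.88 m.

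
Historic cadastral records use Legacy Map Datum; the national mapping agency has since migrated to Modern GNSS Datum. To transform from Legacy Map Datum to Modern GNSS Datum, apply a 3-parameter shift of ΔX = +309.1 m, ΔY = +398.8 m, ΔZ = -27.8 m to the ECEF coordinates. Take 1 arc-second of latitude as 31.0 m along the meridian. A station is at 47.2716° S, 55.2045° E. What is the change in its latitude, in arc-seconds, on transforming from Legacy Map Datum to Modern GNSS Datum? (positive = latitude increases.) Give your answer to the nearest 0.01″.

sin φ = -0.734578, cos φ = 0.678524, sin λ = 0.821194, cos λ = 0.570649.
North component: ΔN = −sin φ cos λ·ΔX − sin φ sin λ·ΔY + cos φ·ΔZ = −(-0.734578)(0.570649)(309.1) − (-0.734578)(0.821194)(398.8) + (0.678524)(-27.8) = 351.28 m.
1° of latitude spans 3600 × 31.00 = 111600 m, so Δφ = 351.28 / 111600 × 3600 = 11.331″.

Δφ = 11.33″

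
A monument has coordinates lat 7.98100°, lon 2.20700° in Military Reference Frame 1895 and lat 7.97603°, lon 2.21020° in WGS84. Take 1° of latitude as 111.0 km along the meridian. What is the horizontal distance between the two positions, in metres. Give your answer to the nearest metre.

Δφ = 7.97603° − 7.98100° = -0.00497°; Δλ = 2.21020° − 2.20700° = +0.00320°.
ΔN = Δφ × 111000 = -551.7 m; ΔE = Δλ × 111000 × cos(7.98100°) = +0.00320 × 111000 × 0.990314 = 351.8 m.
Distance = √(ΔE² + ΔN²) = √(351.8² + (-551.7)²) = 654.3 m.

654 m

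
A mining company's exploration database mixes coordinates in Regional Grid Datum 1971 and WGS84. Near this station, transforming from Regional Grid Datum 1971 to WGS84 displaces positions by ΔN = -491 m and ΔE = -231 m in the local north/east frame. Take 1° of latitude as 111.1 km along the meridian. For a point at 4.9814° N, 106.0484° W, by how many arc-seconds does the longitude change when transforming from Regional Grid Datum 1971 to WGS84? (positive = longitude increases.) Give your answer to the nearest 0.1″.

At latitude 4.9814°, cos φ = 0.996223.
1° of longitude at this latitude = 111.1 × cos φ = 110.68 km, so Δλ = -231.0 / 110680.4 = -0.0020871° = -7.514″.

Δλ = -7.5″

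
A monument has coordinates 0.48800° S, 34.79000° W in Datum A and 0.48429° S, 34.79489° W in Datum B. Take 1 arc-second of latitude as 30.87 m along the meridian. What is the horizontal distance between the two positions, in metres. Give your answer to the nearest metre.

682 m

Δφ = -0.48429° − -0.48800° = +0.00371°; Δλ = -34.79489° − -34.79000° = -0.00489°.
1° of latitude = 3600 × 30.87 = 111132 m.
ΔN = Δφ × 111132 = 412.3 m; ΔE = Δλ × 111132 × cos(-0.48800°) = -0.00489 × 111132 × 0.999964 = -543.4 m.
Distance = √(ΔE² + ΔN²) = √((-543.4)² + 412.3²) = 682.1 m.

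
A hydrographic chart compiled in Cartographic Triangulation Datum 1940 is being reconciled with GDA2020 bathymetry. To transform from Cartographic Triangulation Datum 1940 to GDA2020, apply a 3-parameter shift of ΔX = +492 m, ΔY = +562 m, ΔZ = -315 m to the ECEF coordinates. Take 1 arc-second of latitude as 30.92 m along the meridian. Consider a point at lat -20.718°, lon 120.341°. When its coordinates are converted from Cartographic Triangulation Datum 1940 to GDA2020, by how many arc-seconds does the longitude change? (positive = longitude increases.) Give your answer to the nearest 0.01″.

sin φ = -0.353769, cos φ = 0.935333, sin λ = 0.863034, cos λ = -0.505145.
East component: ΔE = −sin λ·ΔX + cos λ·ΔY = −(0.863034)(492) + (-0.505145)(562) = -708.50 m.
1° of latitude spans 3600 × 30.92 = 111312 m; at latitude φ, 1° of longitude spans that × cos φ = 104113.8 m, so Δλ = -708.50 / 104113.8 × 3600 = -24.498″.

Δλ = -24.50″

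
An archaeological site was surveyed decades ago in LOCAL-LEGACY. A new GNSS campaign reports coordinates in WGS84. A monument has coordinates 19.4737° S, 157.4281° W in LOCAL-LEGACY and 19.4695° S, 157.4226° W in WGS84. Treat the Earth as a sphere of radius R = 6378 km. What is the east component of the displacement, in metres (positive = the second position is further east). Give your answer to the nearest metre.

Δφ = -19.4695° − -19.4737° = +0.0042°; Δλ = -157.4226° − -157.4281° = +0.0055°.
1° along a meridian = πR/180 = 111317 m.
ΔN = Δφ × 111317 = 467.5 m; ΔE = Δλ × 111317 × cos(-19.4737°) = +0.0055 × 111317 × 0.942795 = 577.2 m.

ΔE = 577 m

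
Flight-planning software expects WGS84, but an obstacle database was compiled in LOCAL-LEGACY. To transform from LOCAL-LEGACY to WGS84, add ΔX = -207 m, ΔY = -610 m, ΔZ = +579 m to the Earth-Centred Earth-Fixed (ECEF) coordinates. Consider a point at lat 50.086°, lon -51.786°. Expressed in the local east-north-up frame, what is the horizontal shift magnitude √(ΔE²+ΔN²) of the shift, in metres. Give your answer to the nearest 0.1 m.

549.6 m

At φ = 50.086°, λ = -51.786°: sin φ = 0.767008, cos φ = 0.641637, sin λ = -0.785706, cos λ = 0.618600.
ΔE = −sin λ·ΔX + cos λ·ΔY = −(-0.785706)·(-207) + (0.618600)·(-610) = -539.99 m.
ΔN = −sin φ cos λ·ΔX − sin φ sin λ·ΔY + cos φ·ΔZ = −(0.767008)(0.618600)(-207) − (0.767008)(-0.785706)(-610) + (0.641637)(579) = 102.11 m.
Horizontal magnitude = √(ΔE² + ΔN²) = √((-539.99)² + 102.11²) = 549.56 m.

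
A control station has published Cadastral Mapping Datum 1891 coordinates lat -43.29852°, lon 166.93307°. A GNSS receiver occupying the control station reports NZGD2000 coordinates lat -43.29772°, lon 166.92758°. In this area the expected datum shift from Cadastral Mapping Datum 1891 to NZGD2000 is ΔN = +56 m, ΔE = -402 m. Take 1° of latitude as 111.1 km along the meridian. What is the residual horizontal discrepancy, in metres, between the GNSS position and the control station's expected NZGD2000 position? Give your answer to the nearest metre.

Observed coordinate differences: Δφ = +0.00080°, Δλ = -0.00549°.
Converting to metres (1° lat = 111100 m, cos φ = 0.727790): observed ΔN = 88.9 m, observed ΔE = -443.9 m.
Subtracting the expected shift leaves a residual of 88.9 − (56) = 32.9 m north and -443.9 − (-402) = -41.9 m east.
Residual distance = √(32.9² + (-41.9)²) = 53.3 m.

53 m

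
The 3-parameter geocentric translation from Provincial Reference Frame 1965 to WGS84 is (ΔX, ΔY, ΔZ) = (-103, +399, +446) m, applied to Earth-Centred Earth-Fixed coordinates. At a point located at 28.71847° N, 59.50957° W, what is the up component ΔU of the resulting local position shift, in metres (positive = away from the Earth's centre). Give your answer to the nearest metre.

The local up (radial) axis is (cos φ cos λ, cos φ sin λ, sin φ), giving ΔU = -45.833 − 301.531 + 214.306 = -133.06 m.

ΔU = -133 m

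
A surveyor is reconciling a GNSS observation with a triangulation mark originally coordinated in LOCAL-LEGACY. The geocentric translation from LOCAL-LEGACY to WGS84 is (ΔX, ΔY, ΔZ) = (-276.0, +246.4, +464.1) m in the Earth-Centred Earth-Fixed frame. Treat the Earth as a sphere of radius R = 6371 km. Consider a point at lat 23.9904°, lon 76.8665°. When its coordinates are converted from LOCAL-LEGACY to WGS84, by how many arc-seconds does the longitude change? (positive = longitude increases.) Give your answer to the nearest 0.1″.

Δλ = 11.5″

sin φ = 0.406584, cos φ = 0.913614, sin λ = 0.973843, cos λ = 0.227221.
East component: ΔE = −sin λ·ΔX + cos λ·ΔY = −(0.973843)(-276.0) + (0.227221)(246.4) = 324.77 m.
1° of latitude spans πR/180 = 111195 m; at latitude φ, 1° of longitude spans that × cos φ = 101589.2 m, so Δλ = 324.77 / 101589.2 × 3600 = 11.509″.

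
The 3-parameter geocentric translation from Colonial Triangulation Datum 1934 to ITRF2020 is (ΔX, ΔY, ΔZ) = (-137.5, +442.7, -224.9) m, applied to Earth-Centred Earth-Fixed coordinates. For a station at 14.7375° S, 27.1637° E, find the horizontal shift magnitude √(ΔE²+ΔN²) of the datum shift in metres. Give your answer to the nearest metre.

At φ = -14.7375°, λ = 27.1637°: sin φ = -0.254391, cos φ = 0.967101, sin λ = 0.456534, cos λ = 0.889706.
ΔE = −sin λ·ΔX + cos λ·ΔY = −(0.456534)·(-137.5) + (0.889706)·(442.7) = 456.65 m.
ΔN = −sin φ cos λ·ΔX − sin φ sin λ·ΔY + cos φ·ΔZ = −(-0.254391)(0.889706)(-137.5) − (-0.254391)(0.456534)(442.7) + (0.967101)(-224.9) = -197.21 m.
Horizontal magnitude = √(ΔE² + ΔN²) = √(456.65² + (-197.21)²) = 497.41 m.

497 m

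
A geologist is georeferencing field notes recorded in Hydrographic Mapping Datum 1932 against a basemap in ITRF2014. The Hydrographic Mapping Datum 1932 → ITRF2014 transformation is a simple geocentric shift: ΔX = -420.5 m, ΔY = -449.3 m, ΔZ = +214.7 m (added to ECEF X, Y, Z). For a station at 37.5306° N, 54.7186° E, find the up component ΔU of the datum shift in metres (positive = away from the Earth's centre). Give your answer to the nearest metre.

ΔU = -353 m

At φ = 37.5306°, λ = 54.7186°: sin φ = 0.609185, cos φ = 0.793028, sin λ = 0.816325, cos λ = 0.577593.
ΔU = cos φ cos λ·ΔX + cos φ sin λ·ΔY + sin φ·ΔZ = (0.793028)(0.577593)(-420.5) + (0.793028)(0.816325)(-449.3) + (0.609185)(214.7) = -352.68 m.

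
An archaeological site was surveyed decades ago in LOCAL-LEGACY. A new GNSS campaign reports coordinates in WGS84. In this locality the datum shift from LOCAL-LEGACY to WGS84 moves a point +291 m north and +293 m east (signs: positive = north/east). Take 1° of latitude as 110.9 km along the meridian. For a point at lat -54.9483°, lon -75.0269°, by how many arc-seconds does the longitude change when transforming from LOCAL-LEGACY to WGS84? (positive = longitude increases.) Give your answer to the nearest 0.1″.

Δλ = 16.6″

At latitude -54.9483°, cos φ = 0.574315.
1° of longitude at this latitude = 110.9 × cos φ = 63.69 km, so Δλ = 293.0 / 63691.6 = 0.0046003° = 16.561″.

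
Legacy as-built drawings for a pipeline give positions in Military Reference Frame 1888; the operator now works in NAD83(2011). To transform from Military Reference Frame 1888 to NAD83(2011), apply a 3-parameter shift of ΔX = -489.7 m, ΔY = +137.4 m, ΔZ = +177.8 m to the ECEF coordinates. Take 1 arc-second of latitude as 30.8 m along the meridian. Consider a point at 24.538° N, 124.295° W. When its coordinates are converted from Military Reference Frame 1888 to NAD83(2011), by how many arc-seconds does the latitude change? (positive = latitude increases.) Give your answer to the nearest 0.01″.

sin φ = 0.415297, cos φ = 0.909686, sin λ = -0.826147, cos λ = -0.563454.
North component: ΔN = −sin φ cos λ·ΔX − sin φ sin λ·ΔY + cos φ·ΔZ = −(0.415297)(-0.563454)(-489.7) − (0.415297)(-0.826147)(137.4) + (0.909686)(177.8) = 94.29 m.
1° of latitude spans 3600 × 30.80 = 110880 m, so Δφ = 94.29 / 110880 × 3600 = 3.061″.

Δφ = 3.06″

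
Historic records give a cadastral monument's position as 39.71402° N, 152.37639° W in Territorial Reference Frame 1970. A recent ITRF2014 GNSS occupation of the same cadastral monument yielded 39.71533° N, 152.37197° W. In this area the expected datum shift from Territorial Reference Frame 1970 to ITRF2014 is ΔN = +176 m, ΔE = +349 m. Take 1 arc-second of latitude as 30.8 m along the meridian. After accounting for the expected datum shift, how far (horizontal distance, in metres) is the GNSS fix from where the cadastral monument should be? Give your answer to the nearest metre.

Observed coordinate differences: Δφ = +0.00131°, Δλ = +0.00442°.
Converting to metres (1° lat = 110880 m, cos φ = 0.769243): observed ΔN = 145.3 m, observed ΔE = 377.0 m.
Subtracting the expected shift leaves a residual of 145.3 − (176) = -30.7 m north and 377.0 − (349) = 28.0 m east.
Residual distance = √((-30.7)² + 28.0²) = 41.6 m.

42 m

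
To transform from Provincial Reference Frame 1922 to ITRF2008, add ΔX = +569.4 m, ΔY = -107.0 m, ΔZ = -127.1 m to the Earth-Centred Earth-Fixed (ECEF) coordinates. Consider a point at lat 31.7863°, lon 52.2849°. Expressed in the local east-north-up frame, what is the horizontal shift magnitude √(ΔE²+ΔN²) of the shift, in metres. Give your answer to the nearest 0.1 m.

At φ = 31.7863°, λ = 52.2849°: sin φ = 0.526753, cos φ = 0.850019, sin λ = 0.791062, cos λ = 0.611736.
ΔE = −sin λ·ΔX + cos λ·ΔY = −(0.791062)·(569.4) + (0.611736)·(-107.0) = -515.89 m.
ΔN = −sin φ cos λ·ΔX − sin φ sin λ·ΔY + cos φ·ΔZ = −(0.526753)(0.611736)(569.4) − (0.526753)(0.791062)(-107.0) + (0.850019)(-127.1) = -246.93 m.
Horizontal magnitude = √(ΔE² + ΔN²) = √((-515.89)² + (-246.93)²) = 571.94 m.

571.9 m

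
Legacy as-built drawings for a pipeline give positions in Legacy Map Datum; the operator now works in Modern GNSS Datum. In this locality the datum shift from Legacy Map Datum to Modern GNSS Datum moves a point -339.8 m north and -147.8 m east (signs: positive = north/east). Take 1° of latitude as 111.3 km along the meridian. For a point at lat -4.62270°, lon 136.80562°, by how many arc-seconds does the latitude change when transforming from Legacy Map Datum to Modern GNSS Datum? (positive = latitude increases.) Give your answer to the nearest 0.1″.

1° of latitude = 111.3 km, so Δφ = -339.8 / 111300 = -0.0030530° = -10.991″.

Δφ = -11.0″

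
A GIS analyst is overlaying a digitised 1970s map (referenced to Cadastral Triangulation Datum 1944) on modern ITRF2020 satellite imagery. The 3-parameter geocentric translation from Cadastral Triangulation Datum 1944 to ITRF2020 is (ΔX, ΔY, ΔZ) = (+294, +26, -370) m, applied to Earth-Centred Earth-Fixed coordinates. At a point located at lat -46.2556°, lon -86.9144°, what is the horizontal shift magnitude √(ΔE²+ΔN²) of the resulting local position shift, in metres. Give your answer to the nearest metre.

395 m

At φ = -46.2556°, λ = -86.9144°: sin φ = -0.722432, cos φ = 0.691442, sin λ = -0.998550, cos λ = 0.053828.
ΔE = −sin λ·ΔX + cos λ·ΔY = −(-0.998550)·(294) + (0.053828)·(26) = 294.97 m.
ΔN = −sin φ cos λ·ΔX − sin φ sin λ·ΔY + cos φ·ΔZ = −(-0.722432)(0.053828)(294) − (-0.722432)(-0.998550)(26) + (0.691442)(-370) = -263.16 m.
Horizontal magnitude = √(ΔE² + ΔN²) = √(294.97² + (-263.16)²) = 395.30 m.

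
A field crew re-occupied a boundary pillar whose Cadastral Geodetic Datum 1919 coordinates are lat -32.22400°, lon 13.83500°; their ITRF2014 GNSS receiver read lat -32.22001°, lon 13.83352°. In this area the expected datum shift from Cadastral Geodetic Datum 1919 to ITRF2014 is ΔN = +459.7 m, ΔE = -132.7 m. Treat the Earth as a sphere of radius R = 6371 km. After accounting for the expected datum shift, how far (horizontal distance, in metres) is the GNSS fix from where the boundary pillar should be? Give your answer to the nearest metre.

Observed coordinate differences: Δφ = +0.00399°, Δλ = -0.00148°.
Converting to metres (1° lat = 111195 m, cos φ = 0.845970): observed ΔN = 443.7 m, observed ΔE = -139.2 m.
Subtracting the expected shift leaves a residual of 443.7 − (459.7) = -16.0 m north and -139.2 − (-132.7) = -6.5 m east.
Residual distance = √((-16.0)² + (-6.5)²) = 17.3 m.

17 m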